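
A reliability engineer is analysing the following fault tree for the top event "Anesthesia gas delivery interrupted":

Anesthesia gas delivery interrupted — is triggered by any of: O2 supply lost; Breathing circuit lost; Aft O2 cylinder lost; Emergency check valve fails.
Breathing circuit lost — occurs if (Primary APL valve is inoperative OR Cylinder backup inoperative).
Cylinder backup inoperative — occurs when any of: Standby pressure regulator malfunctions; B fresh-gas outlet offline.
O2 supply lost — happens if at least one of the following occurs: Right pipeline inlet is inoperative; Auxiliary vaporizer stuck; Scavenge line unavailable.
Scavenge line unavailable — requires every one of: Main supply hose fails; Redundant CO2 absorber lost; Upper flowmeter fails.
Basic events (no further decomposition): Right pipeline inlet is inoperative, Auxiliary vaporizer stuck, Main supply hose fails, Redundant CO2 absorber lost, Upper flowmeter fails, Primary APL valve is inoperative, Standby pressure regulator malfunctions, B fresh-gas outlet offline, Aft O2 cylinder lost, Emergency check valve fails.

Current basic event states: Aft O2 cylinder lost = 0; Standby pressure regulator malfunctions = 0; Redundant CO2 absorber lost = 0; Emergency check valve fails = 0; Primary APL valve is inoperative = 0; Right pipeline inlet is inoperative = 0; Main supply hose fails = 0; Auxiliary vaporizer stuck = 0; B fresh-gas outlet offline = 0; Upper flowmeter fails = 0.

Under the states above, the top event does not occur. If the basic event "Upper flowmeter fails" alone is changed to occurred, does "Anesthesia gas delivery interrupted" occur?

No

Counterfactual: set "Upper flowmeter fails" to occurred.
Scavenge line unavailable [AND]: Main supply hose fails=not, Redundant CO2 absorber lost=not, Upper flowmeter fails=occurs → not all inputs occur → does not occur.
O2 supply lost [OR]: Right pipeline inlet is inoperative=not, Auxiliary vaporizer stuck=not, Scavenge line unavailable=not → no input occurs → does not occur.
Cylinder backup inoperative [OR]: Standby pressure regulator malfunctions=not, B fresh-gas outlet offline=not → no input occurs → does not occur.
Breathing circuit lost [OR]: Primary APL valve is inoperative=not, Cylinder backup inoperative=not → no input occurs → does not occur.
Anesthesia gas delivery interrupted [OR]: O2 supply lost=not, Breathing circuit lost=not, Aft O2 cylinder lost=not, Emergency check valve fails=not → no input occurs → does not occur.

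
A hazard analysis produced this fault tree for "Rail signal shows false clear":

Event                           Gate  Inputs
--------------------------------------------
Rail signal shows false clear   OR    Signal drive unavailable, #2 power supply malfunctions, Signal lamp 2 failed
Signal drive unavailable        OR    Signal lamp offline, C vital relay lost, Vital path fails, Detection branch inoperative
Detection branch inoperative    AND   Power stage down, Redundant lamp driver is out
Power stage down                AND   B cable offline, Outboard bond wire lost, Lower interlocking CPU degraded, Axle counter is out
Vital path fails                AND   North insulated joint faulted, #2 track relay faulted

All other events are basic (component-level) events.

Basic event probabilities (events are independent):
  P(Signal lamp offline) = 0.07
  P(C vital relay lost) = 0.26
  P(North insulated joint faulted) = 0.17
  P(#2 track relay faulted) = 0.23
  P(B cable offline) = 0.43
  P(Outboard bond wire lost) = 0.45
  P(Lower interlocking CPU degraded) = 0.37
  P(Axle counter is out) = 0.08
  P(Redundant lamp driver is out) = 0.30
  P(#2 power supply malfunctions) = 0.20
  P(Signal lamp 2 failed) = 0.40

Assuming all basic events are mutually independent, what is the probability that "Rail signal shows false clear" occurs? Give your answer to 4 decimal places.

P(Vital path fails) [AND] = 0.17 × 0.23 = 0.039100
P(Power stage down) [AND] = 0.43 × 0.45 × 0.37 × 0.08 = 0.005728
P(Detection branch inoperative) [AND] = 0.005728 × 0.30 = 0.001718
P(Signal drive unavailable) [OR] = 1 − (1−0.07) × (1−0.26) × (1−0.039100) × (1−0.001718) = 0.339845
P(Rail signal shows false clear) [OR] = 1 − (1−0.339845) × (1−0.20) × (1−0.40) = 0.683126
Rounded to 4 decimal places: P(Rail signal shows false clear) ≈ 0.6831.

0.6831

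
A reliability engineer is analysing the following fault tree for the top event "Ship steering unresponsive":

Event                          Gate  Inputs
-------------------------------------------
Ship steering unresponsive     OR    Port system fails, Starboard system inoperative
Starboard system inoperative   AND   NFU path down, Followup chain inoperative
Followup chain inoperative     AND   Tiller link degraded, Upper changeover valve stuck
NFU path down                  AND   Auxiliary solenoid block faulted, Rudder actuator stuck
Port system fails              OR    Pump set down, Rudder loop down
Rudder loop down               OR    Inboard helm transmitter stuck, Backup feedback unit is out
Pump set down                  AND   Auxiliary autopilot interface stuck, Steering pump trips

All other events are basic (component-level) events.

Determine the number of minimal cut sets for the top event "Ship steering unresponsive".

Pump set down [AND]: one cut set from each child combined → 1 × 1 = 1 cut set(s).
Rudder loop down [OR]: union of children's cut sets → 2 cut set(s).
Port system fails [OR]: union of children's cut sets → 3 cut set(s).
NFU path down [AND]: one cut set from each child combined → 1 × 1 = 1 cut set(s).
Followup chain inoperative [AND]: one cut set from each child combined → 1 × 1 = 1 cut set(s).
Starboard system inoperative [AND]: one cut set from each child combined → 1 × 1 = 1 cut set(s).
Ship steering unresponsive [OR]: union of children's cut sets → 4 cut set(s).
Minimal cut sets: {Auxiliary autopilot interface stuck, Steering pump trips}; {Inboard helm transmitter stuck}; {Backup feedback unit is out}; {Auxiliary solenoid block faulted, Rudder actuator stuck, Tiller link degraded, Upper changeover valve stuck}.

4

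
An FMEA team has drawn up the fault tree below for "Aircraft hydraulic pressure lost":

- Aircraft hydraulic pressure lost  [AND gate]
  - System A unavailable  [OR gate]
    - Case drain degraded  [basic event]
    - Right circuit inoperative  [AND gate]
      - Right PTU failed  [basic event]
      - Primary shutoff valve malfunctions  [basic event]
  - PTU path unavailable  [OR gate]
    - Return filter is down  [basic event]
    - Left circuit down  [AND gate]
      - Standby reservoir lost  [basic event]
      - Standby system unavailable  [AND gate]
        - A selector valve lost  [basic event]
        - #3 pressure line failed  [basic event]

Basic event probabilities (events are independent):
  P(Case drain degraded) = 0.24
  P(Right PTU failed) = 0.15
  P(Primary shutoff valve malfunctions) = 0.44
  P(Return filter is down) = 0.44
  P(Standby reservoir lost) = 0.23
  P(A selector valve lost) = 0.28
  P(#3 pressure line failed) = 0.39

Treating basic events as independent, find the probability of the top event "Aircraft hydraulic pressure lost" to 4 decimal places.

P(Right circuit inoperative) [AND] = 0.15 × 0.44 = 0.066000
P(System A unavailable) [OR] = 1 − (1−0.24) × (1−0.066000) = 0.290160
P(Standby system unavailable) [AND] = 0.28 × 0.39 = 0.109200
P(Left circuit down) [AND] = 0.23 × 0.109200 = 0.025116
P(PTU path unavailable) [OR] = 1 − (1−0.44) × (1−0.025116) = 0.454065
P(Aircraft hydraulic pressure lost) [AND] = 0.290160 × 0.454065 = 0.131752
Rounded to 4 decimal places: P(Aircraft hydraulic pressure lost) ≈ 0.1318.

0.1318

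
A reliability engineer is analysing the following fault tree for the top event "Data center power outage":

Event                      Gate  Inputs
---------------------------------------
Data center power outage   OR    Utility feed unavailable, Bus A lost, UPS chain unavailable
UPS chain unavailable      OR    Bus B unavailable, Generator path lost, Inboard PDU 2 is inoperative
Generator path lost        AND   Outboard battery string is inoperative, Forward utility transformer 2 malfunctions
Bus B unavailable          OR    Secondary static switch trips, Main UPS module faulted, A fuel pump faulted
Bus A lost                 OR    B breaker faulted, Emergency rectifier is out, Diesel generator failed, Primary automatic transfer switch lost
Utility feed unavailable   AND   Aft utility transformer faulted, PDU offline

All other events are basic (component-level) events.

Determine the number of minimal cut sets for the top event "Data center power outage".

10

Utility feed unavailable [AND]: one cut set from each child combined → 1 × 1 = 1 cut set(s).
Bus A lost [OR]: union of children's cut sets → 4 cut set(s).
Bus B unavailable [OR]: union of children's cut sets → 3 cut set(s).
Generator path lost [AND]: one cut set from each child combined → 1 × 1 = 1 cut set(s).
UPS chain unavailable [OR]: union of children's cut sets → 5 cut set(s).
Data center power outage [OR]: union of children's cut sets → 10 cut set(s).
Minimal cut sets: {Aft utility transformer faulted, PDU offline}; {B breaker faulted}; {Emergency rectifier is out}; {Diesel generator failed}; {Primary automatic transfer switch lost}; {Secondary static switch trips}; {Main UPS module faulted}; {A fuel pump faulted}; {Forward utility transformer 2 malfunctions, Outboard battery string is inoperative}; {Inboard PDU 2 is inoperative}.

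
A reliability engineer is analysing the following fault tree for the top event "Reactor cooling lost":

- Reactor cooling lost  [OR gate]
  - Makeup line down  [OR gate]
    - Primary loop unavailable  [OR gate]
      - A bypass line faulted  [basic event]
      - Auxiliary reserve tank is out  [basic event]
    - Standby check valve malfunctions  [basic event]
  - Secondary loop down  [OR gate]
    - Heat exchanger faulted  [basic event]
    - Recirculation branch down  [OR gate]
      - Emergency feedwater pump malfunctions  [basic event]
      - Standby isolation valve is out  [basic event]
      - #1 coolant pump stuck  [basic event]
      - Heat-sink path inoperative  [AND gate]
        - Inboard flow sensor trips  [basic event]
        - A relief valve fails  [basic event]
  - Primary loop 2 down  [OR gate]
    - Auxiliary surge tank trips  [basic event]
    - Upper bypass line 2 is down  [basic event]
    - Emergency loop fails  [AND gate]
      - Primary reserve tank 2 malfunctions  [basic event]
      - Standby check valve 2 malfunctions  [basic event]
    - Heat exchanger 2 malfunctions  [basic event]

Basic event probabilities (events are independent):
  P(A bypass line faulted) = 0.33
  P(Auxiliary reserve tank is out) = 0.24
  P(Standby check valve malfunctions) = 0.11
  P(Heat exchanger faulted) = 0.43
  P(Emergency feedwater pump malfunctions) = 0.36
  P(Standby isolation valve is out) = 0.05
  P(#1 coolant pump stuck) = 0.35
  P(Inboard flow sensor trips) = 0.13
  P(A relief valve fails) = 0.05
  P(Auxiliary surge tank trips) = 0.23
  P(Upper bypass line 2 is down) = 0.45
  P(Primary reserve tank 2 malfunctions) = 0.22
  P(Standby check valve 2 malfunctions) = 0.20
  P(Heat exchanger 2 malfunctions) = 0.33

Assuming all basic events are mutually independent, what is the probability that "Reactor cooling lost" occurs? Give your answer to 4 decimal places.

P(Primary loop unavailable) [OR] = 1 − (1−0.33) × (1−0.24) = 0.490800
P(Makeup line down) [OR] = 1 − (1−0.490800) × (1−0.11) = 0.546812
P(Heat-sink path inoperative) [AND] = 0.13 × 0.05 = 0.006500
P(Recirculation branch down) [OR] = 1 − (1−0.36) × (1−0.05) × (1−0.35) × (1−0.006500) = 0.607369
P(Secondary loop down) [OR] = 1 − (1−0.43) × (1−0.607369) = 0.776200
P(Emergency loop fails) [AND] = 0.22 × 0.20 = 0.044000
P(Primary loop 2 down) [OR] = 1 − (1−0.23) × (1−0.45) × (1−0.044000) × (1−0.33) = 0.728740
P(Reactor cooling lost) [OR] = 1 − (1−0.546812) × (1−0.776200) × (1−0.728740) = 0.972488
Rounded to 4 decimal places: P(Reactor cooling lost) ≈ 0.9725.

0.9725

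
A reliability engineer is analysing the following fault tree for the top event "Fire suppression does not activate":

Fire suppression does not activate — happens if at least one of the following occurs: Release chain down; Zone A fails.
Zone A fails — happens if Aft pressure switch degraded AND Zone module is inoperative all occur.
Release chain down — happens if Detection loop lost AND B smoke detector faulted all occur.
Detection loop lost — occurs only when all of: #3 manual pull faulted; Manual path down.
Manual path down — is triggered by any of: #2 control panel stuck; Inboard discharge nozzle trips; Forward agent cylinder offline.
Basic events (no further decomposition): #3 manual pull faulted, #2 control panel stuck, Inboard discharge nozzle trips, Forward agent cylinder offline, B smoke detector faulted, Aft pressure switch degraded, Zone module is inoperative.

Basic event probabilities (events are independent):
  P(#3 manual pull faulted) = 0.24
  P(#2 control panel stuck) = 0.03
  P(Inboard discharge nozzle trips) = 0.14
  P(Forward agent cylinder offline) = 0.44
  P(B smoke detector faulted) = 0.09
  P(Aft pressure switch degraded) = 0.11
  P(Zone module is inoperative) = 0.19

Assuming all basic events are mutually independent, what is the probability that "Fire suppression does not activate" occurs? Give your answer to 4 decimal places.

P(Manual path down) [OR] = 1 − (1−0.03) × (1−0.14) × (1−0.44) = 0.532848
P(Detection loop lost) [AND] = 0.24 × 0.532848 = 0.127884
P(Release chain down) [AND] = 0.127884 × 0.09 = 0.011510
P(Zone A fails) [AND] = 0.11 × 0.19 = 0.020900
P(Fire suppression does not activate) [OR] = 1 − (1−0.011510) × (1−0.020900) = 0.032169
Rounded to 4 decimal places: P(Fire suppression does not activate) ≈ 0.0322.

0.0322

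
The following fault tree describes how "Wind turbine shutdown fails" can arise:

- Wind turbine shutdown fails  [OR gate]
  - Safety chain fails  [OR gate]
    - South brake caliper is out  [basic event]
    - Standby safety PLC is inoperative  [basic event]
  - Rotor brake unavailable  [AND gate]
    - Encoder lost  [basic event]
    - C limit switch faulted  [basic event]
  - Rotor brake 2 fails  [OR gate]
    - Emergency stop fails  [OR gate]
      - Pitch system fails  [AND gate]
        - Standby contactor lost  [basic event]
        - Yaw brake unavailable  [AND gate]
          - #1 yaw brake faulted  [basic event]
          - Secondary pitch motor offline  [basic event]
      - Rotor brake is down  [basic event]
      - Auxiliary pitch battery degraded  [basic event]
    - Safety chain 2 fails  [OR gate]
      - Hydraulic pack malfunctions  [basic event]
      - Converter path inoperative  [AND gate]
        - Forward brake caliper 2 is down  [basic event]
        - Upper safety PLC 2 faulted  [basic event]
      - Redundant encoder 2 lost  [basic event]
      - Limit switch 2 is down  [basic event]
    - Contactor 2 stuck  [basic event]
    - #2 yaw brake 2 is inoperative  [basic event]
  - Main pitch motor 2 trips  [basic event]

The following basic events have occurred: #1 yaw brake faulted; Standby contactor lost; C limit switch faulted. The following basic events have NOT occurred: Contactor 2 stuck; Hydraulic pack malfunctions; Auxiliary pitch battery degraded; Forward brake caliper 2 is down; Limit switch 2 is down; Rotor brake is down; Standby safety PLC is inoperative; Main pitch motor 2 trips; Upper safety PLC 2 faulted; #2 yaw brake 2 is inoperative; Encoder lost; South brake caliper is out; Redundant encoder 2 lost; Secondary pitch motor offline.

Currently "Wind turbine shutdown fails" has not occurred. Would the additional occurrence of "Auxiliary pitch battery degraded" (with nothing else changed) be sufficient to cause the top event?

Yes

Counterfactual: set "Auxiliary pitch battery degraded" to occurred.
Safety chain fails [OR]: South brake caliper is out=not, Standby safety PLC is inoperative=not → no input occurs → does not occur.
Rotor brake unavailable [AND]: Encoder lost=not, C limit switch faulted=occurs → not all inputs occur → does not occur.
Yaw brake unavailable [AND]: #1 yaw brake faulted=occurs, Secondary pitch motor offline=not → not all inputs occur → does not occur.
Pitch system fails [AND]: Standby contactor lost=occurs, Yaw brake unavailable=not → not all inputs occur → does not occur.
Emergency stop fails [OR]: Pitch system fails=not, Rotor brake is down=not, Auxiliary pitch battery degraded=occurs → at least one input occurs → occurs.
Converter path inoperative [AND]: Forward brake caliper 2 is down=not, Upper safety PLC 2 faulted=not → not all inputs occur → does not occur.
Safety chain 2 fails [OR]: Hydraulic pack malfunctions=not, Converter path inoperative=not, Redundant encoder 2 lost=not, Limit switch 2 is down=not → no input occurs → does not occur.
Rotor brake 2 fails [OR]: Emergency stop fails=occurs, Safety chain 2 fails=not, Contactor 2 stuck=not, #2 yaw brake 2 is inoperative=not → at least one input occurs → occurs.
Wind turbine shutdown fails [OR]: Safety chain fails=not, Rotor brake unavailable=not, Rotor brake 2 fails=occurs, Main pitch motor 2 trips=not → at least one input occurs → occurs.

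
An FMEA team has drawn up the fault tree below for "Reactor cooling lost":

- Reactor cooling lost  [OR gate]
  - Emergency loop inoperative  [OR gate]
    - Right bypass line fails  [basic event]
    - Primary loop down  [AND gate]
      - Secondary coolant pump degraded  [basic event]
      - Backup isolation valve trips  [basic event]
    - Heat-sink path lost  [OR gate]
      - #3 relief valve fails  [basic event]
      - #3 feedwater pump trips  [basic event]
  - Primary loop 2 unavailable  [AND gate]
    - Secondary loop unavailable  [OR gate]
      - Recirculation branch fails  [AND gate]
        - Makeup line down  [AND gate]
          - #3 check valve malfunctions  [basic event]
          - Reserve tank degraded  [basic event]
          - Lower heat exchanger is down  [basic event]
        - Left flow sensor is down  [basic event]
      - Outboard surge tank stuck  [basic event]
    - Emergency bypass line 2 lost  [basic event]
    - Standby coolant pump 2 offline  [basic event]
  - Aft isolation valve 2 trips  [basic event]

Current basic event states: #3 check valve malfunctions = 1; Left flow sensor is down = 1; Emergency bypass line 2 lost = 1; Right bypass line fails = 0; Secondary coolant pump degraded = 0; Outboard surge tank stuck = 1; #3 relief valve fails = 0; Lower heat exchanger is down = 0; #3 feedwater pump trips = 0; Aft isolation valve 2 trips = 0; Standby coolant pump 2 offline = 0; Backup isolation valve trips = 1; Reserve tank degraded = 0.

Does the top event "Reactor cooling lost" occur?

Primary loop down [AND]: Secondary coolant pump degraded=not, Backup isolation valve trips=occurs → not all inputs occur → does not occur.
Heat-sink path lost [OR]: #3 relief valve fails=not, #3 feedwater pump trips=not → no input occurs → does not occur.
Emergency loop inoperative [OR]: Right bypass line fails=not, Primary loop down=not, Heat-sink path lost=not → no input occurs → does not occur.
Makeup line down [AND]: #3 check valve malfunctions=occurs, Reserve tank degraded=not, Lower heat exchanger is down=not → not all inputs occur → does not occur.
Recirculation branch fails [AND]: Makeup line down=not, Left flow sensor is down=occurs → not all inputs occur → does not occur.
Secondary loop unavailable [OR]: Recirculation branch fails=not, Outboard surge tank stuck=occurs → at least one input occurs → occurs.
Primary loop 2 unavailable [AND]: Secondary loop unavailable=occurs, Emergency bypass line 2 lost=occurs, Standby coolant pump 2 offline=not → not all inputs occur → does not occur.
Reactor cooling lost [OR]: Emergency loop inoperative=not, Primary loop 2 unavailable=not, Aft isolation valve 2 trips=not → no input occurs → does not occur.

No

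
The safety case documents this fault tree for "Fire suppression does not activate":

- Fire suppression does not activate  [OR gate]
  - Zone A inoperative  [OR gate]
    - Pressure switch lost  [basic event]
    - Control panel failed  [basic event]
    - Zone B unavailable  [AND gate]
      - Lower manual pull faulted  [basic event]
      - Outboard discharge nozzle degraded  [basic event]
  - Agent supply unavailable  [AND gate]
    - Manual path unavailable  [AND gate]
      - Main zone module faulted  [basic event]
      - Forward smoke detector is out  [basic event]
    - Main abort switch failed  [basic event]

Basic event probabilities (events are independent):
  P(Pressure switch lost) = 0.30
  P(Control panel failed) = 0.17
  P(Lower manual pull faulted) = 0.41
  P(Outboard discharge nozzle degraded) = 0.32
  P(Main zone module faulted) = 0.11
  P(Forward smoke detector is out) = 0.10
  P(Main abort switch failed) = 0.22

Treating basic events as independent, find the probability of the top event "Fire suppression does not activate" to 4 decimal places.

0.4964

P(Zone B unavailable) [AND] = 0.41 × 0.32 = 0.131200
P(Zone A inoperative) [OR] = 1 − (1−0.30) × (1−0.17) × (1−0.131200) = 0.495227
P(Manual path unavailable) [AND] = 0.11 × 0.10 = 0.011000
P(Agent supply unavailable) [AND] = 0.011000 × 0.22 = 0.002420
P(Fire suppression does not activate) [OR] = 1 − (1−0.495227) × (1−0.002420) = 0.496449
Rounded to 4 decimal places: P(Fire suppression does not activate) ≈ 0.4964.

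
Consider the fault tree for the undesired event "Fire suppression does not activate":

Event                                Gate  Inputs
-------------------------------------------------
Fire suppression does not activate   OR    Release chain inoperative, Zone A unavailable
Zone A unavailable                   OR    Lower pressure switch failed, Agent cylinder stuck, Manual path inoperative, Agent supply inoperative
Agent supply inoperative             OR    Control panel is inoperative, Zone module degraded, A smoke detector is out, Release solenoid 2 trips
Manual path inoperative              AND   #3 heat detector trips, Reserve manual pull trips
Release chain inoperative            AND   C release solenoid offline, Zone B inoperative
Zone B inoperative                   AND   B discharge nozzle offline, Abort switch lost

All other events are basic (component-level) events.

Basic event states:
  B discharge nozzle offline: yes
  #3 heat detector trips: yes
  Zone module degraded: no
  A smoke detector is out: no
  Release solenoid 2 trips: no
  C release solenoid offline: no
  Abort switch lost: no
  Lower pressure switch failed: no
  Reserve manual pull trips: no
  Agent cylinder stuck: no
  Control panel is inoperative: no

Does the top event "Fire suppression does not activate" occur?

No

Zone B inoperative [AND]: B discharge nozzle offline=occurs, Abort switch lost=not → not all inputs occur → does not occur.
Release chain inoperative [AND]: C release solenoid offline=not, Zone B inoperative=not → not all inputs occur → does not occur.
Manual path inoperative [AND]: #3 heat detector trips=occurs, Reserve manual pull trips=not → not all inputs occur → does not occur.
Agent supply inoperative [OR]: Control panel is inoperative=not, Zone module degraded=not, A smoke detector is out=not, Release solenoid 2 trips=not → no input occurs → does not occur.
Zone A unavailable [OR]: Lower pressure switch failed=not, Agent cylinder stuck=not, Manual path inoperative=not, Agent supply inoperative=not → no input occurs → does not occur.
Fire suppression does not activate [OR]: Release chain inoperative=not, Zone A unavailable=not → no input occurs → does not occur.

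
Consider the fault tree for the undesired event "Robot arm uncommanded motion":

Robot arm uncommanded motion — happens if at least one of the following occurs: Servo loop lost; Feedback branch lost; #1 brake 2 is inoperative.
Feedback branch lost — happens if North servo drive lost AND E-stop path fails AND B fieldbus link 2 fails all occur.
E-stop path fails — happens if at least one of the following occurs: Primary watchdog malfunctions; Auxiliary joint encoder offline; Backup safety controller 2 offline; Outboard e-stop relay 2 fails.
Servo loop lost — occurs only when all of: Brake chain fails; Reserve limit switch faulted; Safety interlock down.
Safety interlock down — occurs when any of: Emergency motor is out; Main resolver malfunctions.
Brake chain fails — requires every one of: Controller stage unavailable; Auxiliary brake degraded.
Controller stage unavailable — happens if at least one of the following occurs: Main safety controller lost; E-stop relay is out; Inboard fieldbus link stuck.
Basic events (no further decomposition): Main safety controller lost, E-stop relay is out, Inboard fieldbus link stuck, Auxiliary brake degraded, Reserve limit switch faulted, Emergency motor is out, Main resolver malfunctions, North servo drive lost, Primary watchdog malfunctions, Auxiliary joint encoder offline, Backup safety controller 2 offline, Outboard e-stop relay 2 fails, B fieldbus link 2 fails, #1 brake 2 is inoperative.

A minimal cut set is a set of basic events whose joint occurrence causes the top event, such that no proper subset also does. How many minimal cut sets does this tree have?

11

Controller stage unavailable [OR]: union of children's cut sets → 3 cut set(s).
Brake chain fails [AND]: one cut set from each child combined → 3 × 1 = 3 cut set(s).
Safety interlock down [OR]: union of children's cut sets → 2 cut set(s).
Servo loop lost [AND]: one cut set from each child combined → 3 × 1 × 2 = 6 cut set(s).
E-stop path fails [OR]: union of children's cut sets → 4 cut set(s).
Feedback branch lost [AND]: one cut set from each child combined → 1 × 4 × 1 = 4 cut set(s).
Robot arm uncommanded motion [OR]: union of children's cut sets → 11 cut set(s).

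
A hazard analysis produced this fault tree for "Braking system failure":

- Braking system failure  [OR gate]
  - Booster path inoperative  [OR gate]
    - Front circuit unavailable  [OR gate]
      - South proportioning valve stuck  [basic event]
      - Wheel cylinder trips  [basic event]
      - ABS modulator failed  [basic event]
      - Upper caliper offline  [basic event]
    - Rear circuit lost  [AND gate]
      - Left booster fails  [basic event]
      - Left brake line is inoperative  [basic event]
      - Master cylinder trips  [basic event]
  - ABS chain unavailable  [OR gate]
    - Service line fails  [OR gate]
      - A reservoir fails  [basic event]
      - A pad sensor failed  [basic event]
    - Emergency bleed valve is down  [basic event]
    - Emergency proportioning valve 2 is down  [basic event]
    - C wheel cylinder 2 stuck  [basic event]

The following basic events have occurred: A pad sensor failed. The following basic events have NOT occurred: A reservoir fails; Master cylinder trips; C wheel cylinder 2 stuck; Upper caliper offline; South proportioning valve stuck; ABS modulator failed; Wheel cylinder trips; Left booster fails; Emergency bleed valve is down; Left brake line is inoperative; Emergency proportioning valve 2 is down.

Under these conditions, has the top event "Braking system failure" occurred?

Yes

Front circuit unavailable [OR]: South proportioning valve stuck=not, Wheel cylinder trips=not, ABS modulator failed=not, Upper caliper offline=not → no input occurs → does not occur.
Rear circuit lost [AND]: Left booster fails=not, Left brake line is inoperative=not, Master cylinder trips=not → not all inputs occur → does not occur.
Booster path inoperative [OR]: Front circuit unavailable=not, Rear circuit lost=not → no input occurs → does not occur.
Service line fails [OR]: A reservoir fails=not, A pad sensor failed=occurs → at least one input occurs → occurs.
ABS chain unavailable [OR]: Service line fails=occurs, Emergency bleed valve is down=not, Emergency proportioning valve 2 is down=not, C wheel cylinder 2 stuck=not → at least one input occurs → occurs.
Braking system failure [OR]: Booster path inoperative=not, ABS chain unavailable=occurs → at least one input occurs → occurs.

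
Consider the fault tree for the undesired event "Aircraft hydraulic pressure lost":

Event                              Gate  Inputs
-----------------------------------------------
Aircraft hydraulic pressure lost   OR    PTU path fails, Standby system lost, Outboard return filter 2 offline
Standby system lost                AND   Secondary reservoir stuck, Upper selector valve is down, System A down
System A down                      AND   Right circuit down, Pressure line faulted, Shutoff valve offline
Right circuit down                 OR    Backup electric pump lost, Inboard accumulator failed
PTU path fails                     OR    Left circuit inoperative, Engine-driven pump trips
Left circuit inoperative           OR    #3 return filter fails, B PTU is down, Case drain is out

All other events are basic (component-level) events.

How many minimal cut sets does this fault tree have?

Left circuit inoperative [OR]: union of children's cut sets → 3 cut set(s).
PTU path fails [OR]: union of children's cut sets → 4 cut set(s).
Right circuit down [OR]: union of children's cut sets → 2 cut set(s).
System A down [AND]: one cut set from each child combined → 2 × 1 × 1 = 2 cut set(s).
Standby system lost [AND]: one cut set from each child combined → 1 × 1 × 2 = 2 cut set(s).
Aircraft hydraulic pressure lost [OR]: union of children's cut sets → 7 cut set(s).
Minimal cut sets: {#3 return filter fails}; {B PTU is down}; {Case drain is out}; {Engine-driven pump trips}; {Backup electric pump lost, Pressure line faulted, Secondary reservoir stuck, Shutoff valve offline, Upper selector valve is down}; {Inboard accumulator failed, Pressure line faulted, Secondary reservoir stuck, Shutoff valve offline, Upper selector valve is down}; {Outboard return filter 2 offline}.

7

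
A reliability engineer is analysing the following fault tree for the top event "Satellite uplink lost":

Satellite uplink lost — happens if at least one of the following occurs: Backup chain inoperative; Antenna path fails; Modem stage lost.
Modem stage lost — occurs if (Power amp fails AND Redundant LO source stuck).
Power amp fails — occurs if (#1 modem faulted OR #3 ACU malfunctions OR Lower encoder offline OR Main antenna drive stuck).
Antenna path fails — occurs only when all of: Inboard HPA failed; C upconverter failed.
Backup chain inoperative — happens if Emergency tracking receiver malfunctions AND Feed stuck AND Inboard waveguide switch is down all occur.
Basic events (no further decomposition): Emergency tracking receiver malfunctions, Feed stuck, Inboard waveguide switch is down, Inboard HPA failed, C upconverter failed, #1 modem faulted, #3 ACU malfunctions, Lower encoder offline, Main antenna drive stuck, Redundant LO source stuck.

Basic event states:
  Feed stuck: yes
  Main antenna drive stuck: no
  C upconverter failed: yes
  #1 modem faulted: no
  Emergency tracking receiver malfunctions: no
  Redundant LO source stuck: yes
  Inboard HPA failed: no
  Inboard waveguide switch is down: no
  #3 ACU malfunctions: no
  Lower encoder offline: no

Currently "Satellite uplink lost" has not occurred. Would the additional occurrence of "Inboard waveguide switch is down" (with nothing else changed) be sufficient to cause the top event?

No

Counterfactual: set "Inboard waveguide switch is down" to occurred.
Backup chain inoperative [AND]: Emergency tracking receiver malfunctions=not, Feed stuck=occurs, Inboard waveguide switch is down=occurs → not all inputs occur → does not occur.
Antenna path fails [AND]: Inboard HPA failed=not, C upconverter failed=occurs → not all inputs occur → does not occur.
Power amp fails [OR]: #1 modem faulted=not, #3 ACU malfunctions=not, Lower encoder offline=not, Main antenna drive stuck=not → no input occurs → does not occur.
Modem stage lost [AND]: Power amp fails=not, Redundant LO source stuck=occurs → not all inputs occur → does not occur.
Satellite uplink lost [OR]: Backup chain inoperative=not, Antenna path fails=not, Modem stage lost=not → no input occurs → does not occur.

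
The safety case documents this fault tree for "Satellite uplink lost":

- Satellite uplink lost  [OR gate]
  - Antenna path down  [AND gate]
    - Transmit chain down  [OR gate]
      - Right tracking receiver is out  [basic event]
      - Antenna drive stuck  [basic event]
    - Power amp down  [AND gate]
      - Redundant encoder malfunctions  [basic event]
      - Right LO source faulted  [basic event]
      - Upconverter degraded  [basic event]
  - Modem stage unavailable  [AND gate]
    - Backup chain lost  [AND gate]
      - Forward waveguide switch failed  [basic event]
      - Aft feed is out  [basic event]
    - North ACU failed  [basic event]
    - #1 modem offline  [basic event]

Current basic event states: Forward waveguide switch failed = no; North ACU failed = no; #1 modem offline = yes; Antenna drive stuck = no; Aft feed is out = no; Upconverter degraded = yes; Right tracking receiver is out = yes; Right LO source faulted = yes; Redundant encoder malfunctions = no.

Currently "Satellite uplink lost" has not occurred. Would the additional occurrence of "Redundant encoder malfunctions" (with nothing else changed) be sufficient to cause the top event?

Counterfactual: set "Redundant encoder malfunctions" to occurred.
Transmit chain down [OR]: Right tracking receiver is out=occurs, Antenna drive stuck=not → at least one input occurs → occurs.
Power amp down [AND]: Redundant encoder malfunctions=occurs, Right LO source faulted=occurs, Upconverter degraded=occurs → all inputs occur → occurs.
Antenna path down [AND]: Transmit chain down=occurs, Power amp down=occurs → all inputs occur → occurs.
Backup chain lost [AND]: Forward waveguide switch failed=not, Aft feed is out=not → not all inputs occur → does not occur.
Modem stage unavailable [AND]: Backup chain lost=not, North ACU failed=not, #1 modem offline=occurs → not all inputs occur → does not occur.
Satellite uplink lost [OR]: Antenna path down=occurs, Modem stage unavailable=not → at least one input occurs → occurs.

Yes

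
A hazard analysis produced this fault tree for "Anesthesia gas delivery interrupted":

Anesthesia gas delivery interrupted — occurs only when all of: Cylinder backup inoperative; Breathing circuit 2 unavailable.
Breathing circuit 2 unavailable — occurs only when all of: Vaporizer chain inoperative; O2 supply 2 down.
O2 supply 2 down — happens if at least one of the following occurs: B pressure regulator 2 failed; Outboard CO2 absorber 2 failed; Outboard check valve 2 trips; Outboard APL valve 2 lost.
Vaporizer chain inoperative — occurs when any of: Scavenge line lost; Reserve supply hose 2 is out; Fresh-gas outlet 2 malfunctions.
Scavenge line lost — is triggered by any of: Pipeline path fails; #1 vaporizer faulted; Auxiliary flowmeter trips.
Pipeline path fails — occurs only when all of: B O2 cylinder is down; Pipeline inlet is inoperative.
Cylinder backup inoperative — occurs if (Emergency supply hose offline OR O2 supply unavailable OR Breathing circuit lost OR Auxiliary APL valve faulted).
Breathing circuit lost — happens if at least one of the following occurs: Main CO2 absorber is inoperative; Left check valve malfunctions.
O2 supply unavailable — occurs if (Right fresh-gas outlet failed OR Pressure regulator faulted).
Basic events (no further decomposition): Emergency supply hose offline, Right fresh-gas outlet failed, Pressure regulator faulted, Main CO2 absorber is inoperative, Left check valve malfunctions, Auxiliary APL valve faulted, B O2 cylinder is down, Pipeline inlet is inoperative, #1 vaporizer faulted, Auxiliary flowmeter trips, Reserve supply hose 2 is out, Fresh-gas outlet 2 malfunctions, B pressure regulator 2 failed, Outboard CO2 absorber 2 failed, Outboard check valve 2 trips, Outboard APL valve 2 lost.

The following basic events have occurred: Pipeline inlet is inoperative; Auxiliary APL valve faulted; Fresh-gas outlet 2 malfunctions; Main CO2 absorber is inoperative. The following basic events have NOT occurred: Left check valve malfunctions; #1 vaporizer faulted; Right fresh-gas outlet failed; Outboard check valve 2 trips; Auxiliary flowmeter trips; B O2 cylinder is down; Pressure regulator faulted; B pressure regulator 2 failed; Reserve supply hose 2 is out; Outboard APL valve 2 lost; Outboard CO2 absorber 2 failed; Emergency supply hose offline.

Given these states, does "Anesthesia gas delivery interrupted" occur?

No

O2 supply unavailable [OR]: Right fresh-gas outlet failed=not, Pressure regulator faulted=not → no input occurs → does not occur.
Breathing circuit lost [OR]: Main CO2 absorber is inoperative=occurs, Left check valve malfunctions=not → at least one input occurs → occurs.
Cylinder backup inoperative [OR]: Emergency supply hose offline=not, O2 supply unavailable=not, Breathing circuit lost=occurs, Auxiliary APL valve faulted=occurs → at least one input occurs → occurs.
Pipeline path fails [AND]: B O2 cylinder is down=not, Pipeline inlet is inoperative=occurs → not all inputs occur → does not occur.
Scavenge line lost [OR]: Pipeline path fails=not, #1 vaporizer faulted=not, Auxiliary flowmeter trips=not → no input occurs → does not occur.
Vaporizer chain inoperative [OR]: Scavenge line lost=not, Reserve supply hose 2 is out=not, Fresh-gas outlet 2 malfunctions=occurs → at least one input occurs → occurs.
O2 supply 2 down [OR]: B pressure regulator 2 failed=not, Outboard CO2 absorber 2 failed=not, Outboard check valve 2 trips=not, Outboard APL valve 2 lost=not → no input occurs → does not occur.
Breathing circuit 2 unavailable [AND]: Vaporizer chain inoperative=occurs, O2 supply 2 down=not → not all inputs occur → does not occur.
Anesthesia gas delivery interrupted [AND]: Cylinder backup inoperative=occurs, Breathing circuit 2 unavailable=not → not all inputs occur → does not occur.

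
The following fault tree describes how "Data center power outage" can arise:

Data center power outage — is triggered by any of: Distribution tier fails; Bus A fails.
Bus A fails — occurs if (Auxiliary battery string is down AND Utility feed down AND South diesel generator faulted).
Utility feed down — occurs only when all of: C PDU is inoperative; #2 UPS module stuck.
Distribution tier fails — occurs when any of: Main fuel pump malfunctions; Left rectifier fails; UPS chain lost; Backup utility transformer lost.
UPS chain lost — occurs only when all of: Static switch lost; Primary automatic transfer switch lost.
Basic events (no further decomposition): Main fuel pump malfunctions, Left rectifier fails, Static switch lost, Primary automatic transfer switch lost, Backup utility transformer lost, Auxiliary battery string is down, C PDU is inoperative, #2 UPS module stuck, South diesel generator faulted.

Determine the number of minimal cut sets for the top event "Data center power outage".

5

UPS chain lost [AND]: one cut set from each child combined → 1 × 1 = 1 cut set(s).
Distribution tier fails [OR]: union of children's cut sets → 4 cut set(s).
Utility feed down [AND]: one cut set from each child combined → 1 × 1 = 1 cut set(s).
Bus A fails [AND]: one cut set from each child combined → 1 × 1 × 1 = 1 cut set(s).
Data center power outage [OR]: union of children's cut sets → 5 cut set(s).
Minimal cut sets: {Main fuel pump malfunctions}; {Left rectifier fails}; {Primary automatic transfer switch lost, Static switch lost}; {Backup utility transformer lost}; {#2 UPS module stuck, Auxiliary battery string is down, C PDU is inoperative, South diesel generator faulted}.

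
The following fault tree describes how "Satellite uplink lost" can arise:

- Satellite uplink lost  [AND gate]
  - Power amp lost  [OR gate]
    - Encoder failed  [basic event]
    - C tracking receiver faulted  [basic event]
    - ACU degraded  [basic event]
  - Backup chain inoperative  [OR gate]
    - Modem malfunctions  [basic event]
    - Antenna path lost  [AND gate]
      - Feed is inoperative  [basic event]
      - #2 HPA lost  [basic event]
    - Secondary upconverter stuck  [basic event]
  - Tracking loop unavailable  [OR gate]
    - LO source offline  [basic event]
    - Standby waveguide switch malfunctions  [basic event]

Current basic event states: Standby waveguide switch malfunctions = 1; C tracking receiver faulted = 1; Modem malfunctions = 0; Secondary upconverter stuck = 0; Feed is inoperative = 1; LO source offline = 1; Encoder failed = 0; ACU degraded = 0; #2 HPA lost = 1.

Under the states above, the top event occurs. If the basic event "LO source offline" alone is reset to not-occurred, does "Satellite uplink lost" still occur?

Counterfactual: set "LO source offline" to not occurred.
Power amp lost [OR]: Encoder failed=not, C tracking receiver faulted=occurs, ACU degraded=not → at least one input occurs → occurs.
Antenna path lost [AND]: Feed is inoperative=occurs, #2 HPA lost=occurs → all inputs occur → occurs.
Backup chain inoperative [OR]: Modem malfunctions=not, Antenna path lost=occurs, Secondary upconverter stuck=not → at least one input occurs → occurs.
Tracking loop unavailable [OR]: LO source offline=not, Standby waveguide switch malfunctions=occurs → at least one input occurs → occurs.
Satellite uplink lost [AND]: Power amp lost=occurs, Backup chain inoperative=occurs, Tracking loop unavailable=occurs → all inputs occur → occurs.

Yes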